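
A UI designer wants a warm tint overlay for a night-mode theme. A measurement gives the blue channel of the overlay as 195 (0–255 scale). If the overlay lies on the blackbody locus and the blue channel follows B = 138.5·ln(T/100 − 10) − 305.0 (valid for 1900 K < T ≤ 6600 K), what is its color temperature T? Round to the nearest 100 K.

4700 K

ln(t − 10) = (195 + 305.0) / 138.5 = 3.6101.
t − 10 = e^3.6101 = 36.970, so t = 46.970.
T = 100·t = 4697 K → 4700 K to the nearest 100 K.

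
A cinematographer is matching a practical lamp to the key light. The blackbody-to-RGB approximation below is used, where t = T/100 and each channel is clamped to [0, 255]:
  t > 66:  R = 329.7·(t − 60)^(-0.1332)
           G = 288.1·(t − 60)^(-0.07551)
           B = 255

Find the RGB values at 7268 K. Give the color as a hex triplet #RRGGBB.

t = 7268/100 = 72.68; the t > 66 branch applies.
R = 329.7·(72.68 − 60)^(-0.1332) = 329.7·12.68^(-0.1332) = 329.7·0.71296 = 235.063.
G = 288.1·(72.68 − 60)^(-0.07551) = 288.1·12.68^(-0.07551) = 288.1·0.82547 = 237.819.
B = 255 by definition for t > 66.
Rounded: (235, 238, 255).
In hex: #EBEEFF.

#EBEEFF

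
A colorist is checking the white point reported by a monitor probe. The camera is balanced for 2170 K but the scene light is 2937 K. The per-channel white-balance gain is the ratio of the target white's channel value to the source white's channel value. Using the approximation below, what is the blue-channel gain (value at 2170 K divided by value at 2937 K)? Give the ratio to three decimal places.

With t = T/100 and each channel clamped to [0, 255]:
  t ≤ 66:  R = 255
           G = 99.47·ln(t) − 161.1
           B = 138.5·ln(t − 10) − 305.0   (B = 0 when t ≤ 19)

0.338

At 2937 K (t = 29.37):
  B = 138.5·ln(29.37 − 10) − 305.0 = 138.5·ln 19.37 − 305.0 = 138.5·2.9637 − 305.0 = 105.476.
At 2170 K (t = 21.7):
  B = 138.5·ln(21.7 − 10) − 305.0 = 138.5·ln 11.7 − 305.0 = 138.5·2.4596 − 305.0 = 35.653.
Gain = 35.653 / 105.476 = 0.3380 → 0.338.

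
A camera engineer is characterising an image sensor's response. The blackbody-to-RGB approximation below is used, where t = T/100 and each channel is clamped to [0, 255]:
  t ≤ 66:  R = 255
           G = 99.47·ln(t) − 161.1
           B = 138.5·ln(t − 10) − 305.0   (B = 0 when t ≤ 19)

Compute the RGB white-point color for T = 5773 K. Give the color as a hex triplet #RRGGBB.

t = 5773/100 = 57.73; the t ≤ 66 branch applies.
R = 255 by definition for t ≤ 66.
G = 99.47·ln 57.73 − 161.1 = 99.47·4.0558 − 161.1 = 242.328.
B = 138.5·ln(57.73 − 10) − 305.0 = 138.5·ln 47.73 − 305.0 = 138.5·3.8656 − 305.0 = 230.380.
Rounded: (255, 242, 230).
In hex: #FFF2E6.

#FFF2E6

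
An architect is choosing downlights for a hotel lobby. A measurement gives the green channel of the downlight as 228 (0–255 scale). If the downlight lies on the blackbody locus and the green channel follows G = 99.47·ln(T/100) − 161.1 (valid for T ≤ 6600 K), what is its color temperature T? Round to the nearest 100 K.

ln t = (228 + 161.1) / 99.47 = 3.9117.
t = e^3.9117 = 49.985.
T = 100·t = 4999 K → 5000 K to the nearest 100 K.

5000 K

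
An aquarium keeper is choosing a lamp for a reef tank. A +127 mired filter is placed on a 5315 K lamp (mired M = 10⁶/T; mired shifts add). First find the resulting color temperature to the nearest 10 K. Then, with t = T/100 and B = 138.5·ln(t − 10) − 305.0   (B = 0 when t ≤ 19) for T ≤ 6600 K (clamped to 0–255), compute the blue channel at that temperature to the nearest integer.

121

M_in = 10⁶/5315 = 188.15; M_out = 188.15 + (+127) = 315.15.
T_out = 10⁶/315.15 = 3173.1 K → 3170 K; t = 31.7.
B = 138.5·ln(31.7 − 10) − 305.0 = 138.5·ln 21.7 − 305.0 = 138.5·3.0773 − 305.0 = 121.208.
Rounded: 121.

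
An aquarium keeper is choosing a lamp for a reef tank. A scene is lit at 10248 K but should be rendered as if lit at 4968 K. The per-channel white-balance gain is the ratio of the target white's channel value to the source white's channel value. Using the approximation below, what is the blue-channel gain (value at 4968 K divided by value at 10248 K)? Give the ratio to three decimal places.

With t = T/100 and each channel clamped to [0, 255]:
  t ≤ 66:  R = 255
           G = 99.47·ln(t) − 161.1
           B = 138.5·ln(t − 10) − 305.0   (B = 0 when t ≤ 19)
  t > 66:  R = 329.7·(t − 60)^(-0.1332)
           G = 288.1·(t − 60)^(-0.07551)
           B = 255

0.803

At 10248 K (t = 102.48):
  B = 255 by definition for t > 66.
At 4968 K (t = 49.68):
  B = 138.5·ln(49.68 − 10) − 305.0 = 138.5·ln 39.68 − 305.0 = 138.5·3.6808 − 305.0 = 204.797.
Gain = 204.797 / 255.000 = 0.8031 → 0.803.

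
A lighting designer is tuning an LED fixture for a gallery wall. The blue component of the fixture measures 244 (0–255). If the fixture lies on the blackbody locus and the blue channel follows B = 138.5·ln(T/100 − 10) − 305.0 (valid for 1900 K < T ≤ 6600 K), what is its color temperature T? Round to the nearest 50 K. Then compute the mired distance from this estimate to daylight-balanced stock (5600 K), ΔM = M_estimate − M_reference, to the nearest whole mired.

-19 mireds

ln(t − 10) = (244 + 305.0) / 138.5 = 3.9639.
t − 10 = e^3.9639 = 52.662, so t = 62.662.
T = 100·t = 6266 K → 6250 K to the nearest 50 K.
M_estimate = 10⁶/6250 = 160.00; M_reference = 10⁶/5600 = 178.57.
ΔM = 160.00 − 178.57 = -18.57 → -19 mireds.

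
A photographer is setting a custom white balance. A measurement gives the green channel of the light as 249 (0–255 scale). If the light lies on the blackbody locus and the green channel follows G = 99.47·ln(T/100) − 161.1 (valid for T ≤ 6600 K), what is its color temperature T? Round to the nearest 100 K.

6200 K

ln t = (249 + 161.1) / 99.47 = 4.1229.
t = e^4.1229 = 61.735.
T = 100·t = 6174 K → 6200 K to the nearest 100 K.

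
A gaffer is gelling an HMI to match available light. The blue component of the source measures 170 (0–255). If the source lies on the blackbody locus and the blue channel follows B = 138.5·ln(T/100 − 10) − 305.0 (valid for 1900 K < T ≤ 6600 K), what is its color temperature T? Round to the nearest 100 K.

ln(t − 10) = (170 + 305.0) / 138.5 = 3.4296.
t − 10 = e^3.4296 = 30.864, so t = 40.864.
T = 100·t = 4086 K → 4100 K to the nearest 100 K.

4100 K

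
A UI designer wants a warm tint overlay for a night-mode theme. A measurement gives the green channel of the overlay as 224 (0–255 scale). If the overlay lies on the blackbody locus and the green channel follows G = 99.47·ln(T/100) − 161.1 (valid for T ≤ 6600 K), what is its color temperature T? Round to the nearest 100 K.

ln t = (224 + 161.1) / 99.47 = 3.8715.
t = e^3.8715 = 48.015.
T = 100·t = 4802 K → 4800 K to the nearest 100 K.

4800 K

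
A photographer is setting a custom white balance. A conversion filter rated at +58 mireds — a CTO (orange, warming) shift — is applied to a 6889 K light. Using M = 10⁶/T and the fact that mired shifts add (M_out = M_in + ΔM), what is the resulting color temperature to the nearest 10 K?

M_in = 10⁶/6889 = 145.16 mireds.
M_out = 145.16 + (+58) = 203.16 mireds.
T_out = 10⁶/203.16 = 4922.3 K → 4920 K.

4920 K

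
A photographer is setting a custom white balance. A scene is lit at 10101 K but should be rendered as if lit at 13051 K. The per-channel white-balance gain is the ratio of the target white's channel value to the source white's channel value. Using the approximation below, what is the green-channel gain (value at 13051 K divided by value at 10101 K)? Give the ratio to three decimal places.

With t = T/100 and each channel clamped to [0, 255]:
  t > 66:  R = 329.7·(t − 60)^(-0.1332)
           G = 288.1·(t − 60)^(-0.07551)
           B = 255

0.960

At 10101 K (t = 101.01):
  G = 288.1·(101.01 − 60)^(-0.07551) = 288.1·41.01^(-0.07551) = 288.1·0.75546 = 217.648.
At 13051 K (t = 130.51):
  G = 288.1·(130.51 − 60)^(-0.07551) = 288.1·70.51^(-0.07551) = 288.1·0.72517 = 208.921.
Gain = 208.921 / 217.648 = 0.9599 → 0.960.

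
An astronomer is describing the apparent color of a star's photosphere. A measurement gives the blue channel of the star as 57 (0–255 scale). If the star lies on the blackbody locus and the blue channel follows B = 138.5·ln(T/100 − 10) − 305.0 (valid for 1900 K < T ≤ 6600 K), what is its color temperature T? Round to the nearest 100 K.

2400 K

ln(t − 10) = (57 + 305.0) / 138.5 = 2.6137.
t − 10 = e^2.6137 = 13.650, so t = 23.650.
T = 100·t = 2365 K → 2400 K to the nearest 100 K.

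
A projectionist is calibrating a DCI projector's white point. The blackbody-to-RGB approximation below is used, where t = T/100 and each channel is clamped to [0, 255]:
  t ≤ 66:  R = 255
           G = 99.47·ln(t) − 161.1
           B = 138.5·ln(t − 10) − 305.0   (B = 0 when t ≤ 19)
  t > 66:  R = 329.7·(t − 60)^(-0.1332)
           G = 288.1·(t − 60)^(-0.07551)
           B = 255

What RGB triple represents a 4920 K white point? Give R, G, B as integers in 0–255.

t = 4920/100 = 49.2; the t ≤ 66 branch applies.
R = 255 by definition for t ≤ 66.
G = 99.47·ln 49.2 − 161.1 = 99.47·3.8959 − 161.1 = 226.425.
B = 138.5·ln(49.2 − 10) − 305.0 = 138.5·ln 39.2 − 305.0 = 138.5·3.6687 − 305.0 = 203.112.
Rounded: (255, 226, 203).

R=255, G=226, B=203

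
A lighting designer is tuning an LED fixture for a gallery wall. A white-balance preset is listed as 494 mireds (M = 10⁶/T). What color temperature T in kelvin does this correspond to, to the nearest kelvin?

T = 10⁶ / 494 = 2024.29 K → 2024 K.

2024 K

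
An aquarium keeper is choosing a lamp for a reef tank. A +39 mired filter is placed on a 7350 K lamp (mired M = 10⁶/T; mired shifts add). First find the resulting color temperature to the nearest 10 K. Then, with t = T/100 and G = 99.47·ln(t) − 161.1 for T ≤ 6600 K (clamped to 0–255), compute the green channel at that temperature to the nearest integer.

241

M_in = 10⁶/7350 = 136.05; M_out = 136.05 + (+39) = 175.05.
T_out = 10⁶/175.05 = 5712.5 K → 5710 K; t = 57.1.
G = 99.47·ln 57.1 − 161.1 = 99.47·4.0448 − 161.1 = 241.237.
Rounded: 241.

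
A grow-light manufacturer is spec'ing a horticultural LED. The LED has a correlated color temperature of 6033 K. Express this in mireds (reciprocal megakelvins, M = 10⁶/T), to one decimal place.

M = 10⁶ / 6033 = 165.755 → 165.8 mireds.

165.8 mireds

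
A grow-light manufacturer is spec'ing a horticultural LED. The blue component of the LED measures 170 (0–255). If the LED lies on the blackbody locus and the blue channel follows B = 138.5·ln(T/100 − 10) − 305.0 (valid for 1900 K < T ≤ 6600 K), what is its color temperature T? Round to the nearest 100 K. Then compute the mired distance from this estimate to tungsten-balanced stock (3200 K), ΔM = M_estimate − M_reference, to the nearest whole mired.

-69 mireds

ln(t − 10) = (170 + 305.0) / 138.5 = 3.4296.
t − 10 = e^3.4296 = 30.864, so t = 40.864.
T = 100·t = 4086 K → 4100 K to the nearest 100 K.
M_estimate = 10⁶/4100 = 243.90; M_reference = 10⁶/3200 = 312.50.
ΔM = 243.90 − 312.50 = -68.60 → -69 mireds.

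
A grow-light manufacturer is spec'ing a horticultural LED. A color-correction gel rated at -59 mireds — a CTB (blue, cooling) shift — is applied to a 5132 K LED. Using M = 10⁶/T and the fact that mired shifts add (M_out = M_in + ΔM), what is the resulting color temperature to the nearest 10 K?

7360 K

M_in = 10⁶/5132 = 194.86 mireds.
M_out = 194.86 + (-59) = 135.86 mireds.
T_out = 10⁶/135.86 = 7360.7 K → 7360 K.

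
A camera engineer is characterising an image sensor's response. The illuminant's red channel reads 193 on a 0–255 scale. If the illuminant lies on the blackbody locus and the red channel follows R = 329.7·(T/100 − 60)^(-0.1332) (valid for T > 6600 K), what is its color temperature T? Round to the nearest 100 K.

11600 K

(t − 60)^(-0.1332) = 193/329.7 = 0.58538.
t − 60 = 0.58538^(1/-0.1332) = 0.58538^(-7.508) = 55.713, so t = 115.713.
T = 100·t = 11571 K → 11600 K to the nearest 100 K.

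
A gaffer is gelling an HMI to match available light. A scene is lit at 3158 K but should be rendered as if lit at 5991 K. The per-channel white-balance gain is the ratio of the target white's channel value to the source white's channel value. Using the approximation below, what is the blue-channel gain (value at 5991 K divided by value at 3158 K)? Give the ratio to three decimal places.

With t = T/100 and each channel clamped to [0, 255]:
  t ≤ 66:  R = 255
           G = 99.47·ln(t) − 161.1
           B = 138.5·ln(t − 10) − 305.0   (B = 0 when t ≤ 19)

1.964

At 3158 K (t = 31.58):
  B = 138.5·ln(31.58 − 10) − 305.0 = 138.5·ln 21.58 − 305.0 = 138.5·3.0718 − 305.0 = 120.440.
At 5991 K (t = 59.91):
  B = 138.5·ln(59.91 − 10) − 305.0 = 138.5·ln 49.91 − 305.0 = 138.5·3.9102 − 305.0 = 236.566.
Gain = 236.566 / 120.440 = 1.9642 → 1.964.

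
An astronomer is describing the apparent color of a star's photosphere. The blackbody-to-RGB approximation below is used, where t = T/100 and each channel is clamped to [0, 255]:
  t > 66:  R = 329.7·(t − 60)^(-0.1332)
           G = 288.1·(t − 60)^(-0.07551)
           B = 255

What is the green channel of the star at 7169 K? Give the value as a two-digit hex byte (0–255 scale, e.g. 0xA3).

0xEF

t = 7169/100 = 71.69; the t > 66 branch applies.
G = 288.1·(71.69 − 60)^(-0.07551) = 288.1·11.69^(-0.07551) = 288.1·0.83056 = 239.283.
Rounded: 239; in hex, 0xEF.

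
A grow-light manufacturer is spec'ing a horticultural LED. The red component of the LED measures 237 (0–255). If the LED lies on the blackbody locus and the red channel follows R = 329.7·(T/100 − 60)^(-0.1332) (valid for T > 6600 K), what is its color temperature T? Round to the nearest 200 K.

7200 K

(t − 60)^(-0.1332) = 237/329.7 = 0.71884.
t − 60 = 0.71884^(1/-0.1332) = 0.71884^(-7.508) = 11.922, so t = 71.922.
T = 100·t = 7192 K → 7200 K to the nearest 200 K.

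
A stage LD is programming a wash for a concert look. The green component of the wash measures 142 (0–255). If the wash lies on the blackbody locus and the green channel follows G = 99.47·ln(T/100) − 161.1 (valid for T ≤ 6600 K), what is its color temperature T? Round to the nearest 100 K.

2100 K

ln t = (142 + 161.1) / 99.47 = 3.0471.
t = e^3.0471 = 21.055.
T = 100·t = 2106 K → 2100 K to the nearest 100 K.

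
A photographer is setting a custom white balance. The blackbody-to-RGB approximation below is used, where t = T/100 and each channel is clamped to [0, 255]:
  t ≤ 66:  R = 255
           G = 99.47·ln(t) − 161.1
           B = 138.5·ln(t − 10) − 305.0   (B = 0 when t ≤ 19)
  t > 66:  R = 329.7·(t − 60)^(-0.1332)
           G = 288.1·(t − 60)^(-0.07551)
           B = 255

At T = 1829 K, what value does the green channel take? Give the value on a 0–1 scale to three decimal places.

0.502

t = 1829/100 = 18.29; the t ≤ 66 branch applies.
G = 99.47·ln 18.29 − 161.1 = 99.47·2.9064 − 161.1 = 127.995.
On a 0–1 scale: 127.995/255 = 0.5019 → 0.502.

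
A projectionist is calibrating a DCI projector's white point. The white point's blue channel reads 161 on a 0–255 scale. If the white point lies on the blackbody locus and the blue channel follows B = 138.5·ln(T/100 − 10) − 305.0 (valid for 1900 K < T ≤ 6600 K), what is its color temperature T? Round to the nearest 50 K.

ln(t − 10) = (161 + 305.0) / 138.5 = 3.3646.
t − 10 = e^3.3646 = 28.923, so t = 38.923.
T = 100·t = 3892 K → 3900 K to the nearest 50 K.

3900 K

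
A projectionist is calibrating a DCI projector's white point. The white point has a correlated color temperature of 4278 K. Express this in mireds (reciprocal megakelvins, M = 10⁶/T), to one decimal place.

233.8 mireds

M = 10⁶ / 4278 = 233.754 → 233.8 mireds.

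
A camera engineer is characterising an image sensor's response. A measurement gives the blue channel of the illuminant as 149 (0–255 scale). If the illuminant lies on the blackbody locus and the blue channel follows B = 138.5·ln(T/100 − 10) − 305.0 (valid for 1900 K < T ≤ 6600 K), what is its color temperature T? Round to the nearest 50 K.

ln(t − 10) = (149 + 305.0) / 138.5 = 3.2780.
t − 10 = e^3.2780 = 26.522, so t = 36.522.
T = 100·t = 3652 K → 3650 K to the nearest 50 K.

3650 K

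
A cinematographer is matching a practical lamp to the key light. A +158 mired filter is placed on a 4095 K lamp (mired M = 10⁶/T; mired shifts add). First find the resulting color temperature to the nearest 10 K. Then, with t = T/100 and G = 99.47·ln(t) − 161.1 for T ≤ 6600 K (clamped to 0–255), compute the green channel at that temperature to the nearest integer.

M_in = 10⁶/4095 = 244.20; M_out = 244.20 + (+158) = 402.20.
T_out = 10⁶/402.20 = 2486.3 K → 2490 K; t = 24.9.
G = 99.47·ln 24.9 − 161.1 = 99.47·3.2149 − 161.1 = 158.683.
Rounded: 159.

159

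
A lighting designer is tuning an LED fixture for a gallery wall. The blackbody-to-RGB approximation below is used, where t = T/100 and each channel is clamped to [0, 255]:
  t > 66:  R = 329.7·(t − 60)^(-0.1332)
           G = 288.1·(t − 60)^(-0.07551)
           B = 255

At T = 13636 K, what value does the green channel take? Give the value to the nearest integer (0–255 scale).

t = 13636/100 = 136.36; the t > 66 branch applies.
G = 288.1·(136.36 − 60)^(-0.07551) = 288.1·76.36^(-0.07551) = 288.1·0.72082 = 207.667.
Rounded: 208.

208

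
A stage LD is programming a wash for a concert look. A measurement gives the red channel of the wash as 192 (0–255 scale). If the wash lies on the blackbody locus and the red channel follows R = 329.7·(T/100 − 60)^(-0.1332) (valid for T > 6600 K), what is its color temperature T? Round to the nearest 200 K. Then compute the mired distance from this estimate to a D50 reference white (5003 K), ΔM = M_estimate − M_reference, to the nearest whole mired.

-115 mireds

(t − 60)^(-0.1332) = 192/329.7 = 0.58235.
t − 60 = 0.58235^(1/-0.1332) = 0.58235^(-7.508) = 57.929, so t = 117.929.
T = 100·t = 11793 K → 11800 K to the nearest 200 K.
M_estimate = 10⁶/11800 = 84.75; M_reference = 10⁶/5003 = 199.88.
ΔM = 84.75 − 199.88 = -115.13 → -115 mireds.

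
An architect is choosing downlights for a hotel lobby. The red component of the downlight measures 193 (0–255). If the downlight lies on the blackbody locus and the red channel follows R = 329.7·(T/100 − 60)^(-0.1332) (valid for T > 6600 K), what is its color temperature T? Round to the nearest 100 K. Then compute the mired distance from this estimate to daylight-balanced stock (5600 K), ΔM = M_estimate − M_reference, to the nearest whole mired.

(t − 60)^(-0.1332) = 193/329.7 = 0.58538.
t − 60 = 0.58538^(1/-0.1332) = 0.58538^(-7.508) = 55.713, so t = 115.713.
T = 100·t = 11571 K → 11600 K to the nearest 100 K.
M_estimate = 10⁶/11600 = 86.21; M_reference = 10⁶/5600 = 178.57.
ΔM = 86.21 − 178.57 = -92.36 → -92 mireds.

-92 mireds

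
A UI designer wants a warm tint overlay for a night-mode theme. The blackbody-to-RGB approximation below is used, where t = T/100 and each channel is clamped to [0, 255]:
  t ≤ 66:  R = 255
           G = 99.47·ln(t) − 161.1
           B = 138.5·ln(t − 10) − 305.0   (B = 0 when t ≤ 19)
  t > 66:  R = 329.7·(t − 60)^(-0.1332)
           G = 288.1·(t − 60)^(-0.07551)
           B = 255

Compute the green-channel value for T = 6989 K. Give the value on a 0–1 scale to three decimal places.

t = 6989/100 = 69.89; the t > 66 branch applies.
G = 288.1·(69.89 − 60)^(-0.07551) = 288.1·9.89^(-0.07551) = 288.1·0.84111 = 242.324.
On a 0–1 scale: 242.324/255 = 0.9503 → 0.950.

0.950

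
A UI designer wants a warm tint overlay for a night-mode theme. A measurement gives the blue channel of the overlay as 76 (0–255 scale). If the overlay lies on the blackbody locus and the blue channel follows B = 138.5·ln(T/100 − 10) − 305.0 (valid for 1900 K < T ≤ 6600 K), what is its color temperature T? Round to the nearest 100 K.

2600 K

ln(t − 10) = (76 + 305.0) / 138.5 = 2.7509.
t − 10 = e^2.7509 = 15.657, so t = 25.657.
T = 100·t = 2566 K → 2600 K to the nearest 100 K.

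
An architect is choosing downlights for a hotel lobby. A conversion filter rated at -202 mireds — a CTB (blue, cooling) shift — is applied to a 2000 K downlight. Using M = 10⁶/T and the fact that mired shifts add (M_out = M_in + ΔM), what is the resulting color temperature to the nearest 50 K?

3350 K

M_in = 10⁶/2000 = 500.00 mireds.
M_out = 500.00 + (-202) = 298.00 mireds.
T_out = 10⁶/298.00 = 3355.7 K → 3350 K.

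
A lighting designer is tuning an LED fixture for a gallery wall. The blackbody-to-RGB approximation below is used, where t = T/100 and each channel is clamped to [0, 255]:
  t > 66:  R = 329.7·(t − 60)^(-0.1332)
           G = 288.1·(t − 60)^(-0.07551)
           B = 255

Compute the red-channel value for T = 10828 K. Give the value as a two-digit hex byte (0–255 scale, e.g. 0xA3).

t = 10828/100 = 108.28; the t > 66 branch applies.
R = 329.7·(108.28 − 60)^(-0.1332) = 329.7·48.28^(-0.1332) = 329.7·0.59665 = 196.717.
Rounded: 197; in hex, 0xC5.

0xC5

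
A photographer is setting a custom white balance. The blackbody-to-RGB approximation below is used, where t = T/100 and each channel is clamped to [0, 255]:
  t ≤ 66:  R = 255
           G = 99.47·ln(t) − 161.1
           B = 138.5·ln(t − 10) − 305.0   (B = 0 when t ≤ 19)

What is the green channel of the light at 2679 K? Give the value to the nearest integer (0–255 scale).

166

t = 2679/100 = 26.79; the t ≤ 66 branch applies.
G = 99.47·ln 26.79 − 161.1 = 99.47·3.2880 − 161.1 = 165.960.
Rounded: 166.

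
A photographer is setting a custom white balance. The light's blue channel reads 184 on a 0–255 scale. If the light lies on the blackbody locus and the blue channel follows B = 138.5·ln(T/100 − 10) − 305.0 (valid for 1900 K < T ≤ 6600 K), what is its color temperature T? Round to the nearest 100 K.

4400 K

ln(t − 10) = (184 + 305.0) / 138.5 = 3.5307.
t − 10 = e^3.5307 = 34.147, so t = 44.147.
T = 100·t = 4415 K → 4400 K to the nearest 100 K.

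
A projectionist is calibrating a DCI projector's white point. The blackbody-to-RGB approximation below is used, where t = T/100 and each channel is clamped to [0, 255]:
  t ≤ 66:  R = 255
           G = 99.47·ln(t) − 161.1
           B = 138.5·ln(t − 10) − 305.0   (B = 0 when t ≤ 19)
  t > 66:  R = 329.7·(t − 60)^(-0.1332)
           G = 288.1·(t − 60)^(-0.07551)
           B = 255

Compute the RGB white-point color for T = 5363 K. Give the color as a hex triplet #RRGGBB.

#FFEBDA

t = 5363/100 = 53.63; the t ≤ 66 branch applies.
R = 255 by definition for t ≤ 66.
G = 99.47·ln 53.63 − 161.1 = 99.47·3.9821 − 161.1 = 235.000.
B = 138.5·ln(53.63 − 10) − 305.0 = 138.5·ln 43.63 − 305.0 = 138.5·3.7757 − 305.0 = 217.941.
Rounded: (255, 235, 218).
In hex: #FFEBDA.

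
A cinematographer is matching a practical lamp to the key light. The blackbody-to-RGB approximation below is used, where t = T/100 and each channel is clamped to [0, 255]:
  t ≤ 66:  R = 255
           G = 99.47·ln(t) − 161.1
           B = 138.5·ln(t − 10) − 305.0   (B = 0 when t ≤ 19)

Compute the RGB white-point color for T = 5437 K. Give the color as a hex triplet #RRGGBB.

t = 5437/100 = 54.37; the t ≤ 66 branch applies.
R = 255 by definition for t ≤ 66.
G = 99.47·ln 54.37 − 161.1 = 99.47·3.9958 − 161.1 = 236.363.
B = 138.5·ln(54.37 − 10) − 305.0 = 138.5·ln 44.37 − 305.0 = 138.5·3.7926 − 305.0 = 220.270.
Rounded: (255, 236, 220).
In hex: #FFECDC.

#FFECDC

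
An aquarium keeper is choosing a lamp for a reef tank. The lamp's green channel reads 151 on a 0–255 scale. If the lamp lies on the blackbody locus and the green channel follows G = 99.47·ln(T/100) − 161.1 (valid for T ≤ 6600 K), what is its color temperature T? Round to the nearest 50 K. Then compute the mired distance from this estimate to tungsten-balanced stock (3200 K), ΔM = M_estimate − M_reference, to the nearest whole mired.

ln t = (151 + 161.1) / 99.47 = 3.1376.
t = e^3.1376 = 23.049.
T = 100·t = 2305 K → 2300 K to the nearest 50 K.
M_estimate = 10⁶/2300 = 434.78; M_reference = 10⁶/3200 = 312.50.
ΔM = 434.78 − 312.50 = 122.28 → +122 mireds.

+122 mireds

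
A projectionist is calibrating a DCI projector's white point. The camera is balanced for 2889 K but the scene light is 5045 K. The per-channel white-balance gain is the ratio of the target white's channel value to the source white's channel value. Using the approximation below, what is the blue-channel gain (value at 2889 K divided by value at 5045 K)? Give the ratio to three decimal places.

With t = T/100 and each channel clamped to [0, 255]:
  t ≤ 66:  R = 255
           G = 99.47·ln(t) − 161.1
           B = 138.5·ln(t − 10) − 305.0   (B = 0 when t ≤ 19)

At 5045 K (t = 50.45):
  B = 138.5·ln(50.45 − 10) − 305.0 = 138.5·ln 40.45 − 305.0 = 138.5·3.7001 − 305.0 = 207.459.
At 2889 K (t = 28.89):
  B = 138.5·ln(28.89 − 10) − 305.0 = 138.5·ln 18.89 − 305.0 = 138.5·2.9386 − 305.0 = 102.001.
Gain = 102.001 / 207.459 = 0.4917 → 0.492.

0.492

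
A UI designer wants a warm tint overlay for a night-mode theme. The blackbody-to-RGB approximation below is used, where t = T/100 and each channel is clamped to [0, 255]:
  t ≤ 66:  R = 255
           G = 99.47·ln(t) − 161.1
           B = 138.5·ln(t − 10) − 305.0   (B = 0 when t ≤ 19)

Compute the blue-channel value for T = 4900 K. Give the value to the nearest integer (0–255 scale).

t = 4900/100 = 49; the t ≤ 66 branch applies.
B = 138.5·ln(49 − 10) − 305.0 = 138.5·ln 39 − 305.0 = 138.5·3.6636 − 305.0 = 202.403.
Rounded: 202.

202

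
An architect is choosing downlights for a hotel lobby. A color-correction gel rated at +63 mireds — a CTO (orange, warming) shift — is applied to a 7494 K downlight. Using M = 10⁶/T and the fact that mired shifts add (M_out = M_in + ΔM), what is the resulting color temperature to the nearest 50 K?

5100 K

M_in = 10⁶/7494 = 133.44 mireds.
M_out = 133.44 + (+63) = 196.44 mireds.
T_out = 10⁶/196.44 = 5090.6 K → 5100 K.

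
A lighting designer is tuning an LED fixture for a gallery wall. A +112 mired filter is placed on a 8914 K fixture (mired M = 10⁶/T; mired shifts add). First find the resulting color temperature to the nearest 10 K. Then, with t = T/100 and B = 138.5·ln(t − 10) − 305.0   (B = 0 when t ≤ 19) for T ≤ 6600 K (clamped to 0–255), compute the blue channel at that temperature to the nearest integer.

M_in = 10⁶/8914 = 112.18; M_out = 112.18 + (+112) = 224.18.
T_out = 10⁶/224.18 = 4460.6 K → 4460 K; t = 44.6.
B = 138.5·ln(44.6 − 10) − 305.0 = 138.5·ln 34.6 − 305.0 = 138.5·3.5439 − 305.0 = 185.824.
Rounded: 186.

186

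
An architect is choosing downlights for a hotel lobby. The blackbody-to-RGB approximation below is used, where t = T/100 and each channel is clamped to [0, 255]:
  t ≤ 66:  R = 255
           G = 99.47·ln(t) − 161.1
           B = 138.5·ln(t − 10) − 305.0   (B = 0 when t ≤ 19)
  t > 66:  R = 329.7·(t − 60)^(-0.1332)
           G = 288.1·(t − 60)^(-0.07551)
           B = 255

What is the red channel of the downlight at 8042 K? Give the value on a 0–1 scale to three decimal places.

0.865

t = 8042/100 = 80.42; the t > 66 branch applies.
R = 329.7·(80.42 − 60)^(-0.1332) = 329.7·20.42^(-0.1332) = 329.7·0.66911 = 220.607.
On a 0–1 scale: 220.607/255 = 0.8651 → 0.865.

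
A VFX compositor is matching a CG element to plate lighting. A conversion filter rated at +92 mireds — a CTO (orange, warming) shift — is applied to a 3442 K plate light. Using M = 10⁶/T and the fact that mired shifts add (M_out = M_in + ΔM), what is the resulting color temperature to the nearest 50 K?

M_in = 10⁶/3442 = 290.53 mireds.
M_out = 290.53 + (+92) = 382.53 mireds.
T_out = 10⁶/382.53 = 2614.2 K → 2600 K.

2600 K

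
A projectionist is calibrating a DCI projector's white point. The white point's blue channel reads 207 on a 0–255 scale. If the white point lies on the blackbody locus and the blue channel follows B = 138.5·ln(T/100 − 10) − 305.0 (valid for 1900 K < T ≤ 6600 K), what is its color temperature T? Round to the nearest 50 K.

ln(t − 10) = (207 + 305.0) / 138.5 = 3.6968.
t − 10 = e^3.6968 = 40.316, so t = 50.316.
T = 100·t = 5032 K → 5050 K to the nearest 50 K.

5050 K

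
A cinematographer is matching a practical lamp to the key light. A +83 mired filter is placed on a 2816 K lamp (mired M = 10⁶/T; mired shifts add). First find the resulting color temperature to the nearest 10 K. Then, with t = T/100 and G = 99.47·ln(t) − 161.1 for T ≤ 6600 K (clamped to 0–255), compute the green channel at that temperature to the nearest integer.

M_in = 10⁶/2816 = 355.11; M_out = 355.11 + (+83) = 438.11.
T_out = 10⁶/438.11 = 2282.5 K → 2280 K; t = 22.8.
G = 99.47·ln 22.8 − 161.1 = 99.47·3.1268 − 161.1 = 149.919.
Rounded: 150.

150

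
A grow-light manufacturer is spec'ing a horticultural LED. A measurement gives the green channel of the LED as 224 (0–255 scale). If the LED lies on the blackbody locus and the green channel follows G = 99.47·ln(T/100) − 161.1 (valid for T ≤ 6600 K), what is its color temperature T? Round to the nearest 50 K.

4800 K

ln t = (224 + 161.1) / 99.47 = 3.8715.
t = e^3.8715 = 48.015.
T = 100·t = 4802 K → 4800 K to the nearest 50 K.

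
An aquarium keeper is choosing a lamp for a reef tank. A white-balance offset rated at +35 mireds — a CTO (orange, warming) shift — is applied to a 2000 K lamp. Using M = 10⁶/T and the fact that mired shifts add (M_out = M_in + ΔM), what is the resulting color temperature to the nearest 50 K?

1850 K

M_in = 10⁶/2000 = 500.00 mireds.
M_out = 500.00 + (+35) = 535.00 mireds.
T_out = 10⁶/535.00 = 1869.2 K → 1850 K.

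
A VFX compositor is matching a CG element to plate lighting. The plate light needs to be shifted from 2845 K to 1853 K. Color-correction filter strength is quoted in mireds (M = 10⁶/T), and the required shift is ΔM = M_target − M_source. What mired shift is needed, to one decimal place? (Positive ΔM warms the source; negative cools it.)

+188.2 mireds

M_source = 10⁶/2845 = 351.494; M_target = 10⁶/1853 = 539.665.
ΔM = 539.665 − 351.494 = 188.172 → +188.2 mireds, a warming shift.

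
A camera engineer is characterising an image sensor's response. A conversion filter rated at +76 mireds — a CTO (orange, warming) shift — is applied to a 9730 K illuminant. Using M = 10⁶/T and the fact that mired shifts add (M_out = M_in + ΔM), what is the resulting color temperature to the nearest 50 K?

5600 K

M_in = 10⁶/9730 = 102.77 mireds.
M_out = 102.77 + (+76) = 178.77 mireds.
T_out = 10⁶/178.77 = 5593.6 K → 5600 K.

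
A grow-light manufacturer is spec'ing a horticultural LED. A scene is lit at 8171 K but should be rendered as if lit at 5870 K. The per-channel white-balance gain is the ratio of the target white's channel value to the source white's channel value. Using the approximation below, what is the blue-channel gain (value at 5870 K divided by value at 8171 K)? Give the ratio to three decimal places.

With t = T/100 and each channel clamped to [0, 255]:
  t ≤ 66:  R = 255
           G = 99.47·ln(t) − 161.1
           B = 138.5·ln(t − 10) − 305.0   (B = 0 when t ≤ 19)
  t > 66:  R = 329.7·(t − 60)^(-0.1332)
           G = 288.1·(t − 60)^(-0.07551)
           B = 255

0.914

At 8171 K (t = 81.71):
  B = 255 by definition for t > 66.
At 5870 K (t = 58.7):
  B = 138.5·ln(58.7 − 10) − 305.0 = 138.5·ln 48.7 − 305.0 = 138.5·3.8857 − 305.0 = 233.167.
Gain = 233.167 / 255.000 = 0.9144 → 0.914.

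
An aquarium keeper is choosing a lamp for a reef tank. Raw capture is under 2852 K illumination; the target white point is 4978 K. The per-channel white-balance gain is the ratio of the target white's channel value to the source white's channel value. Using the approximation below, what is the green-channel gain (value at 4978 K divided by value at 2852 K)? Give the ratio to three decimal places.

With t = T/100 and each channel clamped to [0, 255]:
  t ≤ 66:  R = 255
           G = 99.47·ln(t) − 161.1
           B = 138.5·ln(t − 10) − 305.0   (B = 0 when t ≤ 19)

1.322

At 2852 K (t = 28.52):
  G = 99.47·ln 28.52 − 161.1 = 99.47·3.3506 − 161.1 = 172.185.
At 4978 K (t = 49.78):
  G = 99.47·ln 49.78 − 161.1 = 99.47·3.9076 − 161.1 = 227.590.
Gain = 227.590 / 172.185 = 1.3218 → 1.322.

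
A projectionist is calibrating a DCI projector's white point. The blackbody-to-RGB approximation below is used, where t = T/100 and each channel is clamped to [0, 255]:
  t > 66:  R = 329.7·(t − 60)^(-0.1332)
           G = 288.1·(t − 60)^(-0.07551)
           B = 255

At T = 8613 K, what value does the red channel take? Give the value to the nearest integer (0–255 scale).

t = 8613/100 = 86.13; the t > 66 branch applies.
R = 329.7·(86.13 − 60)^(-0.1332) = 329.7·26.13^(-0.1332) = 329.7·0.64750 = 213.479.
Rounded: 213.

213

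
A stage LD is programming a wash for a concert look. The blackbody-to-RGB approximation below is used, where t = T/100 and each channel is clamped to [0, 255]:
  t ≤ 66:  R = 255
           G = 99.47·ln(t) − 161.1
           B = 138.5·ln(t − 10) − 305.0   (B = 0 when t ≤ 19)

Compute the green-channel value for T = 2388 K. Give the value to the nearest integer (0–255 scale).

t = 2388/100 = 23.88; the t ≤ 66 branch applies.
G = 99.47·ln 23.88 − 161.1 = 99.47·3.1730 − 161.1 = 154.522.
Rounded: 155.

155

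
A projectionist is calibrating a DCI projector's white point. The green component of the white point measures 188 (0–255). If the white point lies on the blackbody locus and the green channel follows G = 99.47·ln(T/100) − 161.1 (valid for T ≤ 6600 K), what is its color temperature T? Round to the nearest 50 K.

3350 K

ln t = (188 + 161.1) / 99.47 = 3.5096.
t = e^3.5096 = 33.435.
T = 100·t = 3343 K → 3350 K to the nearest 50 K.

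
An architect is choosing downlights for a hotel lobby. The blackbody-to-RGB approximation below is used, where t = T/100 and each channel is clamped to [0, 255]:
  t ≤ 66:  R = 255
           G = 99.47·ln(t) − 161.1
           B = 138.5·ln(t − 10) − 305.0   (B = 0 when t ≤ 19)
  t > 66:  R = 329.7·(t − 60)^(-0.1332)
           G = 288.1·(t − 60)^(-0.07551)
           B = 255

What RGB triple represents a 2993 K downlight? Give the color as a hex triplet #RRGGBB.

#FFB16D

t = 2993/100 = 29.93; the t ≤ 66 branch applies.
R = 255 by definition for t ≤ 66.
G = 99.47·ln 29.93 − 161.1 = 99.47·3.3989 − 161.1 = 176.985.
B = 138.5·ln(29.93 − 10) − 305.0 = 138.5·ln 19.93 − 305.0 = 138.5·2.9922 − 305.0 = 109.423.
Rounded: (255, 177, 109).
In hex: #FFB16D.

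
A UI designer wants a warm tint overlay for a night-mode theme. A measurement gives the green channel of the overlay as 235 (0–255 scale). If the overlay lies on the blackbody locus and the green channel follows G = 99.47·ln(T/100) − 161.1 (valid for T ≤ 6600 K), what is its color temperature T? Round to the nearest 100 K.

5400 K

ln t = (235 + 161.1) / 99.47 = 3.9821.
t = e^3.9821 = 53.630.
T = 100·t = 5363 K → 5400 K to the nearest 100 K.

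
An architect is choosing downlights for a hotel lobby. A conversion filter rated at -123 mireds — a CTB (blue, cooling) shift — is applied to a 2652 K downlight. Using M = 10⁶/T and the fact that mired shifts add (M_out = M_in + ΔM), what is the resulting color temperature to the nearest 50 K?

M_in = 10⁶/2652 = 377.07 mireds.
M_out = 377.07 + (-123) = 254.07 mireds.
T_out = 10⁶/254.07 = 3935.9 K → 3950 K.

3950 K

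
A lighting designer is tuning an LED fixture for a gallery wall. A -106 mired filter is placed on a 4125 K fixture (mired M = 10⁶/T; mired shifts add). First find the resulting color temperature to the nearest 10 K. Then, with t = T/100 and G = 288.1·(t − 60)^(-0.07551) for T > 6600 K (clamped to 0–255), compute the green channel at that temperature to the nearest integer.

M_in = 10⁶/4125 = 242.42; M_out = 242.42 + (-106) = 136.42.
T_out = 10⁶/136.42 = 7330.1 K → 7330 K; t = 73.3.
G = 288.1·(73.3 − 60)^(-0.07551) = 288.1·13.3^(-0.07551) = 288.1·0.82250 = 236.963.
Rounded: 237.

237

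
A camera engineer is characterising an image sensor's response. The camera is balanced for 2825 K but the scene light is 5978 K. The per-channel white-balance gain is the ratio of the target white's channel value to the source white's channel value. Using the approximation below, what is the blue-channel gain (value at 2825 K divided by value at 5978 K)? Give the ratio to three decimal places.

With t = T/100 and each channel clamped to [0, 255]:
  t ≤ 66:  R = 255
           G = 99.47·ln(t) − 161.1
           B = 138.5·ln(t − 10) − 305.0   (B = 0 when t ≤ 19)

At 5978 K (t = 59.78):
  B = 138.5·ln(59.78 − 10) − 305.0 = 138.5·ln 49.78 − 305.0 = 138.5·3.9076 − 305.0 = 236.204.
At 2825 K (t = 28.25):
  B = 138.5·ln(28.25 − 10) − 305.0 = 138.5·ln 18.25 − 305.0 = 138.5·2.9042 − 305.0 = 97.227.
Gain = 97.227 / 236.204 = 0.4116 → 0.412.

0.412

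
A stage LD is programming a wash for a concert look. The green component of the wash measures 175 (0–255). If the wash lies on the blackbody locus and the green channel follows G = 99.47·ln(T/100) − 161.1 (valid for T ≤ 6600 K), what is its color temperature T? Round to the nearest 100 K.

ln t = (175 + 161.1) / 99.47 = 3.3789.
t = e^3.3789 = 29.339.
T = 100·t = 2934 K → 2900 K to the nearest 100 K.

2900 K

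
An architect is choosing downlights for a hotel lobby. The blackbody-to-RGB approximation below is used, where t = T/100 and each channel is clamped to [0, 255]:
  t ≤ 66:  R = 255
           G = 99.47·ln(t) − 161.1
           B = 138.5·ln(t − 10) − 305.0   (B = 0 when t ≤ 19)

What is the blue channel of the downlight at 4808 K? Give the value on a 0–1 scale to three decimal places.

t = 4808/100 = 48.08; the t ≤ 66 branch applies.
B = 138.5·ln(48.08 − 10) − 305.0 = 138.5·ln 38.08 − 305.0 = 138.5·3.6397 − 305.0 = 199.097.
On a 0–1 scale: 199.097/255 = 0.7808 → 0.781.

0.781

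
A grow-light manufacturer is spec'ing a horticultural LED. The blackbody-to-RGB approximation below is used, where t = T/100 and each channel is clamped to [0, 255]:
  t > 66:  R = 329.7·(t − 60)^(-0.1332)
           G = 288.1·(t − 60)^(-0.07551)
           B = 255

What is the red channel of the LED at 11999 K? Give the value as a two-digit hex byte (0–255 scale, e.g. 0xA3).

0xBF

t = 11999/100 = 119.99; the t > 66 branch applies.
R = 329.7·(119.99 − 60)^(-0.1332) = 329.7·59.99^(-0.1332) = 329.7·0.57964 = 191.108.
Rounded: 191; in hex, 0xBF.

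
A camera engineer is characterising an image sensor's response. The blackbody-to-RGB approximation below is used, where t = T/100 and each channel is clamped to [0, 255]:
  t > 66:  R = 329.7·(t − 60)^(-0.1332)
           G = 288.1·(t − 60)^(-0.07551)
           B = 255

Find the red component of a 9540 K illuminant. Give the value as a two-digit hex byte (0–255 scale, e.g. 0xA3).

0xCD

t = 9540/100 = 95.4; the t > 66 branch applies.
R = 329.7·(95.4 − 60)^(-0.1332) = 329.7·35.4^(-0.1332) = 329.7·0.62183 = 205.018.
Rounded: 205; in hex, 0xCD.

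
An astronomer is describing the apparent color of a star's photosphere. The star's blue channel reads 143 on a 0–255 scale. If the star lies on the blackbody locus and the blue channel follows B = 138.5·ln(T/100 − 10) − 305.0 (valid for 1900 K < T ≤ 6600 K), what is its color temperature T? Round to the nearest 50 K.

ln(t − 10) = (143 + 305.0) / 138.5 = 3.2347.
t − 10 = e^3.2347 = 25.398, so t = 35.398.
T = 100·t = 3540 K → 3550 K to the nearest 50 K.

3550 K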